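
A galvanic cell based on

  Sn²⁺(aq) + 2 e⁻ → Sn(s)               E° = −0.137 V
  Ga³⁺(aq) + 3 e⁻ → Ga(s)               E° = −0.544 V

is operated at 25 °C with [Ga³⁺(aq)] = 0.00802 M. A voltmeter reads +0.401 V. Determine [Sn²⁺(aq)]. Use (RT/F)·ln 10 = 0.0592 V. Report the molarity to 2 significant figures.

0.025 M

With Sn²⁺/Sn at the cathode and Ga³⁺/Ga at the anode, E°cell = −0.137 − (−0.544) = +0.407 V (n = 6).
Since E = E° − (0.0592/n)·log Q, log Q = n(E° − E)/0.0592 = 0.608.
For 3 Sn²⁺(aq) + 2 Ga(s) → 3 Sn(s) + 2 Ga³⁺(aq), the reaction quotient is Q = [Ga³⁺(aq)]^2 / [Sn²⁺(aq)]^3.
Solving for the unknown gives log [Sn²⁺(aq)] = −1.600, so [Sn²⁺(aq)] ≈ 0.025 M.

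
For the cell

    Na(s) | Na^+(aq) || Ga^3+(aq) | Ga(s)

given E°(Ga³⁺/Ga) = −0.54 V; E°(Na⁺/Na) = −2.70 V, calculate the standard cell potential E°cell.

+2.16 V

By convention the left-hand electrode in cell notation is the anode (oxidation) and the right-hand electrode is the cathode (reduction).
E°cell = E°(right) − E°(left) = −0.54 − (−2.70) = +2.16 V.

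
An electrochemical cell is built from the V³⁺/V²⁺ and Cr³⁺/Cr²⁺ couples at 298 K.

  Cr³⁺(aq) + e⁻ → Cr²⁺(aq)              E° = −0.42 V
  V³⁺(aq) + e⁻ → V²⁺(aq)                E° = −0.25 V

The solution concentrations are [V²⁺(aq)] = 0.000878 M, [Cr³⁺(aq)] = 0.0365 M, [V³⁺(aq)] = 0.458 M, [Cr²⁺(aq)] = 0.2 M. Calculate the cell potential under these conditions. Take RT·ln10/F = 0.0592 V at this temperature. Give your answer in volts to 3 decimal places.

V³⁺/V²⁺ is reduced (cathode, E° = −0.25 V) and Cr³⁺/Cr²⁺ is oxidized (anode).
The standard potential is −0.25 − (−0.42) = +0.17 V and the balanced reaction transfers n = 1 electron.
Balancing gives V³⁺(aq) + Cr²⁺(aq) → V²⁺(aq) + Cr³⁺(aq); hence Q = ([V²⁺(aq)]·[Cr³⁺(aq)]) / ([V³⁺(aq)]·[Cr²⁺(aq)]) = 0.00035 (log Q = −3.456).
By the Nernst equation, E = +0.17 − (0.0592/1)·(−3.456) = +0.375 V.

+0.375 V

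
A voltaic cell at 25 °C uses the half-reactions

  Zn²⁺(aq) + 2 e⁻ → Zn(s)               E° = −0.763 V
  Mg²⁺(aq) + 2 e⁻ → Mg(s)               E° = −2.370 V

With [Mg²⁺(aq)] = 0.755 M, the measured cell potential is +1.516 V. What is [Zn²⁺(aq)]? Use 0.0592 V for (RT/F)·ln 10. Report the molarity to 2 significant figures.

With Zn²⁺/Zn at the cathode and Mg²⁺/Mg at the anode, E°cell = −0.763 − (−2.370) = +1.607 V (n = 2).
From the Nernst equation, log Q = n(E° − E)/0.0592 = 2·(+1.607 − (+1.516))/0.0592 = 3.074.
The balanced reaction is Zn²⁺(aq) + Mg(s) → Zn(s) + Mg²⁺(aq), so Q = [Mg²⁺(aq)] / [Zn²⁺(aq)].
Substituting the known concentrations and solving, log [Zn²⁺(aq)] = −3.196 and [Zn²⁺(aq)] = 0.00064 M.

0.00064 M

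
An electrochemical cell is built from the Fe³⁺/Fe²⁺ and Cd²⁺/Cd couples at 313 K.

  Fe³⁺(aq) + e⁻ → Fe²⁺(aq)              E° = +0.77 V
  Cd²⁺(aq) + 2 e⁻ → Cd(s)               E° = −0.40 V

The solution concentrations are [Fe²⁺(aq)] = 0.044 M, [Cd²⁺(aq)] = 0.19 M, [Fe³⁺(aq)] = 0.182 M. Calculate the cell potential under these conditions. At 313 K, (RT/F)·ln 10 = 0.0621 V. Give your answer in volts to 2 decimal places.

Fe³⁺/Fe²⁺ is reduced (cathode, E° = +0.77 V) and Cd²⁺/Cd is oxidized (anode).
E°cell = +0.77 − (−0.40) = +1.17 V, with n = 2 electrons transferred.
For the overall reaction 2 Fe³⁺(aq) + Cd(s) → 2 Fe²⁺(aq) + Cd²⁺(aq), Q = ([Fe²⁺(aq)]^2·[Cd²⁺(aq)]) / [Fe³⁺(aq)]^2 = 0.0111, giving log Q = −1.954.
By the Nernst equation, E = +1.17 − (0.0621/2)·(−1.954) = +1.23 V.

+1.23 V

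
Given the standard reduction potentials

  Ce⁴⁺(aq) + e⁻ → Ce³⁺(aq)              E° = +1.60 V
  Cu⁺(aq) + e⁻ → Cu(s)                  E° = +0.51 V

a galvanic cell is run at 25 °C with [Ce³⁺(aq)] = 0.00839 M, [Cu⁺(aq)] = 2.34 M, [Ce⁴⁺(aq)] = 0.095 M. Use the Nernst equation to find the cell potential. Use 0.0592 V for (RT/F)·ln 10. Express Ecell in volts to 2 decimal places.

The Ce⁴⁺/Ce³⁺ couple has the more positive E°, so it is the cathode; Cu⁺/Cu is the anode.
E°cell = +1.60 − (+0.51) = +1.09 V, with n = 1 electron transferred.
For the overall reaction Ce⁴⁺(aq) + Cu(s) → Ce³⁺(aq) + Cu⁺(aq), Q = ([Ce³⁺(aq)]·[Cu⁺(aq)]) / [Ce⁴⁺(aq)] = 0.207, giving log Q = −0.685.
Applying E = E° − (RT ln10/nF)·log Q gives +1.09 − (0.0592/1)(−0.685) = +1.13 V.

+1.13 V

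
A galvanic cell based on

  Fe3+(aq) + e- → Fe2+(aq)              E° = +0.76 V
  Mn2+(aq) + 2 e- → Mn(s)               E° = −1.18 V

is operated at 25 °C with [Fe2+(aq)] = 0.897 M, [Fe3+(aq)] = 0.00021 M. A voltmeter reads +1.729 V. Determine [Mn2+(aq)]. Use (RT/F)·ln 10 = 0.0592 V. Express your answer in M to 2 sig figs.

0.74 M

The Fe³⁺/Fe²⁺ couple has the larger reduction potential, so it is the cathode: E°cell = +0.76 − (−1.18) = +1.94 V and n = 2.
Since E = E° − (0.0592/n)·log Q, log Q = n(E° − E)/0.0592 = 7.128.
Balancing electrons gives 2 Fe3+(aq) + Mn(s) → 2 Fe2+(aq) + Mn2+(aq); thus Q = ([Fe2+(aq)]^2·[Mn2+(aq)]) / [Fe3+(aq)]^2.
Substituting the known concentrations and solving, log [Mn2+(aq)] = −0.133 and [Mn2+(aq)] = 0.74 M.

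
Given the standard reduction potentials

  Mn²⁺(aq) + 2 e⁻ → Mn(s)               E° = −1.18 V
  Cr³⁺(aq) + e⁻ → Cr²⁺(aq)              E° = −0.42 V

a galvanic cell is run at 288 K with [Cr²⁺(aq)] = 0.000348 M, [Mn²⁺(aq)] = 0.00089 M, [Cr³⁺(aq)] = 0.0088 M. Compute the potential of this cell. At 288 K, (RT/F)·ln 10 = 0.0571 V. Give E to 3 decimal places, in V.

+0.927 V

Cr³⁺/Cr²⁺ is reduced (cathode, E° = −0.42 V) and Mn²⁺/Mn is oxidized (anode).
E°cell = E°cat − E°an = −0.42 − (−1.18) = +0.76 V; n = 2.
The balanced reaction is 2 Cr³⁺(aq) + Mn(s) → 2 Cr²⁺(aq) + Mn²⁺(aq), so Q = ([Cr²⁺(aq)]^2·[Mn²⁺(aq)]) / [Cr³⁺(aq)]^2 = 1.39×10^−6 and log Q = −5.856.
E = E° − (0.0571/n)·log Q = +0.76 − (0.0571/2)(−5.856) = +0.927 V.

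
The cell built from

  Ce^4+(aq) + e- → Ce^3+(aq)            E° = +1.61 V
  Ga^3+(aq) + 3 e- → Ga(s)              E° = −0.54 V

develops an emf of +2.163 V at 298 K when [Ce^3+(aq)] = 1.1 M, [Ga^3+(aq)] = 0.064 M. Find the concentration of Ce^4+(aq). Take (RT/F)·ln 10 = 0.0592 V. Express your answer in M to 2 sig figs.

0.73 M

With Ce⁴⁺/Ce³⁺ at the cathode and Ga³⁺/Ga at the anode, E°cell = +1.61 − (−0.54) = +2.15 V (n = 3).
Since E = E° − (0.0592/n)·log Q, log Q = n(E° − E)/0.0592 = −0.659.
The balanced reaction is 3 Ce^4+(aq) + Ga(s) → 3 Ce^3+(aq) + Ga^3+(aq), so Q = ([Ce^3+(aq)]^3·[Ga^3+(aq)]) / [Ce^4+(aq)]^3.
Isolating [Ce^4+(aq)] in Q = 10^{−0.659} yields log [Ce^4+(aq)] = −0.137, i.e. 0.73 M.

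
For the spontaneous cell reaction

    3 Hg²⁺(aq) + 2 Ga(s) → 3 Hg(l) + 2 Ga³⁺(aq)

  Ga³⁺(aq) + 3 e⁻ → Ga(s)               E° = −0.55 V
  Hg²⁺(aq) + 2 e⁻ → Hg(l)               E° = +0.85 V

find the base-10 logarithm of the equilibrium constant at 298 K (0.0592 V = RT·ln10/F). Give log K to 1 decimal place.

log K = 141.9

The Hg²⁺/Hg couple is reduced (cathode); E°cell = +0.85 − (−0.55) = +1.40 V with n = 6.
At equilibrium E = 0, so log K = nE°cell / 0.0592 = (6)(+1.40) / 0.0592 = 141.9.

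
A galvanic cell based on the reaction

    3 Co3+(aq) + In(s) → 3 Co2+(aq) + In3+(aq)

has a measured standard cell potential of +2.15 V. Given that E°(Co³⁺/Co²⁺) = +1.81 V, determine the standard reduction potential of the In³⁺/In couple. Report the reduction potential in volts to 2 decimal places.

−0.34 V

In the reaction as written the Co³⁺/Co²⁺ couple is reduced (cathode) and In³⁺/In is oxidized (anode), so E°cell = E°(Co³⁺/Co²⁺) − E°(In³⁺/In).
E°(In³⁺/In) = E°(cathode) − E°cell = +1.81 − (+2.15) = −0.34 V.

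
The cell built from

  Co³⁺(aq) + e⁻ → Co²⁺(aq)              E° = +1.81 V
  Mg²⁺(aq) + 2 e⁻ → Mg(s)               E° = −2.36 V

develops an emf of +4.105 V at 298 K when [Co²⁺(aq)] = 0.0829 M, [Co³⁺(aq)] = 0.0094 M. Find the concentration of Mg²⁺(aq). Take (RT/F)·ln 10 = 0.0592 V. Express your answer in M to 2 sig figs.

Co³⁺/Co²⁺ is the cathode (higher E°); E°cell = +1.81 − (−2.36) = +4.17 V with n = 2.
Rearranging E = E° − (0.0592/n)·log Q gives log Q = 2(+4.17 − (+4.105))/0.0592 = 2.196.
Balancing electrons gives 2 Co³⁺(aq) + Mg(s) → 2 Co²⁺(aq) + Mg²⁺(aq); thus Q = ([Co²⁺(aq)]^2·[Mg²⁺(aq)]) / [Co³⁺(aq)]^2.
Isolating [Mg²⁺(aq)] in Q = 10^{2.196} yields log [Mg²⁺(aq)] = 0.305, i.e. 2.0 M.

2.0 M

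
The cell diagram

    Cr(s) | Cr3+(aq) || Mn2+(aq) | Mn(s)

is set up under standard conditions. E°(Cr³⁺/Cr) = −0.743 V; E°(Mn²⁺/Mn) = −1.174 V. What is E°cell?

−0.431 V

By convention the left-hand electrode in cell notation is the anode (oxidation) and the right-hand electrode is the cathode (reduction).
E°cell = E°(right) − E°(left) = −1.174 − (−0.743) = −0.431 V.
The negative sign shows that, as written, the cell would require an external voltage to drive the reaction.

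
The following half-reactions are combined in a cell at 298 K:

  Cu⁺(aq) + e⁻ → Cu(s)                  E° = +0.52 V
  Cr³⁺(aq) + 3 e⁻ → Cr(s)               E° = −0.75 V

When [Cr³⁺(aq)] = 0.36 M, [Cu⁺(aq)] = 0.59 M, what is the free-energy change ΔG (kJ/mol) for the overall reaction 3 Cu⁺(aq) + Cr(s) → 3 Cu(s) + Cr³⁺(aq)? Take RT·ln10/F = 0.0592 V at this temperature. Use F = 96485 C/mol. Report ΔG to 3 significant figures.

−366 kJ/mol

With Cu⁺/Cu reduced at the cathode, E°cell = +0.52 − (−0.75) = +1.27 V and n = 3.
Here Q = [Cr³⁺(aq)] / [Cu⁺(aq)]^3 = 1.75 (log Q = 0.244), giving E = +1.27 − (0.0592/3)·(0.244) = +1.2652 V.
ΔG = −nFE = −(3)(96485)(+1.2652) J/mol = −366 kJ/mol.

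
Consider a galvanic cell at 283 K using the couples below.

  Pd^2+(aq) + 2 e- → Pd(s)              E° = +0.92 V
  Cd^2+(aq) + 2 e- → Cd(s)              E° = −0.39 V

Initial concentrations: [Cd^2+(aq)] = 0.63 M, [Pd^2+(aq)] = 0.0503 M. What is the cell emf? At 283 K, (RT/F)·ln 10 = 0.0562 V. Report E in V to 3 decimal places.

Since E°(Pd²⁺/Pd) > E°(Cd²⁺/Cd), Pd²⁺/Pd serves as the cathode.
E°cell = +0.92 − (−0.39) = +1.31 V, with n = 2 electrons transferred.
The balanced reaction is Pd^2+(aq) + Cd(s) → Pd(s) + Cd^2+(aq), so Q = [Cd^2+(aq)] / [Pd^2+(aq)] = 12.5 and log Q = 1.098.
By the Nernst equation, E = +1.31 − (0.0562/2)·(1.098) = +1.279 V.

+1.279 V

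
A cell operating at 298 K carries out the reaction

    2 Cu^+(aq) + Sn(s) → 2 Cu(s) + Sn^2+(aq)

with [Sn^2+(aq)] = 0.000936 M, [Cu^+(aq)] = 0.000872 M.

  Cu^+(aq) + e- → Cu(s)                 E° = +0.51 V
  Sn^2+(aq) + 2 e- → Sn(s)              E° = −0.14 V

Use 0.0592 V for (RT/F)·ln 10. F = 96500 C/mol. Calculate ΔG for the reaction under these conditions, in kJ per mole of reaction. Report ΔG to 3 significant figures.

E°cell = +0.51 − (−0.14) = +0.65 V; the balanced reaction transfers n = 2 electrons.
Here Q = [Sn^2+(aq)] / [Cu^+(aq)]^2 = 1.23×10^3 (log Q = 3.090), giving E = +0.65 − (0.0592/2)·(3.090) = +0.5585 V.
Then ΔG = −nFE = −2 × 96500 × +0.5585 J/mol = −108 kJ/mol.

−108 kJ/mol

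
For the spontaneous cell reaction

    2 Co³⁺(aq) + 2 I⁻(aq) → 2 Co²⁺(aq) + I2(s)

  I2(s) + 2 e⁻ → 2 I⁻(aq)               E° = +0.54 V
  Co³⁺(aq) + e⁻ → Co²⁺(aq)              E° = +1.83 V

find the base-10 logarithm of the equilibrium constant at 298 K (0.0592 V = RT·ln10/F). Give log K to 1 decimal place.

log K = 43.6

The Co³⁺/Co²⁺ couple is reduced (cathode); E°cell = +1.83 − (+0.54) = +1.29 V with n = 2.
At equilibrium E = 0, so log K = nE°cell / 0.0592 = (2)(+1.29) / 0.0592 = 43.6.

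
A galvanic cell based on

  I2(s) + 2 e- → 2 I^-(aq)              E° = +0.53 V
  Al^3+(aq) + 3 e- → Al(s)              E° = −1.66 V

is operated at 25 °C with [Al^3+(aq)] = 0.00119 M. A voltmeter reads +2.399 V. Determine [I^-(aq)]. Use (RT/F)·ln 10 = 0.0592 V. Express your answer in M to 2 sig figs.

0.0028 M

With I₂/I⁻ at the cathode and Al³⁺/Al at the anode, E°cell = +0.53 − (−1.66) = +2.19 V (n = 6).
From the Nernst equation, log Q = n(E° − E)/0.0592 = 6·(+2.19 − (+2.399))/0.0592 = −21.182.
The balanced reaction is 3 I2(s) + 2 Al(s) → 6 I^-(aq) + 2 Al^3+(aq), so Q = [I^-(aq)]^6·[Al^3+(aq)]^2.
Solving for the unknown gives log [I^-(aq)] = −2.556, so [I^-(aq)] ≈ 0.0028 M.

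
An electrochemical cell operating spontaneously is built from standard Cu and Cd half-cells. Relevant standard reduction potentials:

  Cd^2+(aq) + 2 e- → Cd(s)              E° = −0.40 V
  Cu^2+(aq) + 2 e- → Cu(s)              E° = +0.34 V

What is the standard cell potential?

+0.74 V

Of the two couples in this cell, the one with the more positive reduction potential is reduced at the cathode: here that is Cu²⁺/Cu (+0.34 V); Cd²⁺/Cd (−0.40 V) is the anode.
E°cell = E°(cathode) − E°(anode) = +0.34 − (−0.40) = +0.74 V.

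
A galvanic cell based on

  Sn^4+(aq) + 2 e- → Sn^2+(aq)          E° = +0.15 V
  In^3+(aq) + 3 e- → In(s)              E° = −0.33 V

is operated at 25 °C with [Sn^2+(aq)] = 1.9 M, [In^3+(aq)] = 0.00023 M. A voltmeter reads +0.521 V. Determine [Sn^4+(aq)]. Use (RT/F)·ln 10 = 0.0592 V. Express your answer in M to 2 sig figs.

With Sn⁴⁺/Sn²⁺ at the cathode and In³⁺/In at the anode, E°cell = +0.15 − (−0.33) = +0.48 V (n = 6).
Rearranging E = E° − (0.0592/n)·log Q gives log Q = 6(+0.48 − (+0.521))/0.0592 = −4.155.
The balanced reaction is 3 Sn^4+(aq) + 2 In(s) → 3 Sn^2+(aq) + 2 In^3+(aq), so Q = ([Sn^2+(aq)]^3·[In^3+(aq)]^2) / [Sn^4+(aq)]^3.
Substituting the known concentrations and solving, log [Sn^4+(aq)] = −0.762 and [Sn^4+(aq)] = 0.17 M.

0.17 M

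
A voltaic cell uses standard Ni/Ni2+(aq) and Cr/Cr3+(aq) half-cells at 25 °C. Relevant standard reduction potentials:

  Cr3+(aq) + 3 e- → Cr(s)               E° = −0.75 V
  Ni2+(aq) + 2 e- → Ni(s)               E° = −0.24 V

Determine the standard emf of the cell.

The Ni²⁺/Ni couple has the higher E°, so Ni ion is reduced (cathode) and Cr is oxidized (anode).
E°cell = E°(cathode) − E°(anode) = −0.24 − (−0.75) = +0.51 V.

+0.51 V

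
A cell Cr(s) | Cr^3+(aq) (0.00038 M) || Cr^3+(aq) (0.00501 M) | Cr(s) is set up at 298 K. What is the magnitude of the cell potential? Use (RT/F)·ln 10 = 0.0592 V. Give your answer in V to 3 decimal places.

For a concentration cell E°cell = 0, since both electrodes use the same couple.
The compartment with the higher Cr^3+(aq) concentration (0.00501 M) acts as the cathode; ions are reduced there and produced at the dilute (0.00038 M) anode.
With n = 3, Ecell = −(0.0592/3)·log([dilute]/[conc]) = −(0.0592/3)·log(0.00038/0.00501) = +0.022 V.

0.022 V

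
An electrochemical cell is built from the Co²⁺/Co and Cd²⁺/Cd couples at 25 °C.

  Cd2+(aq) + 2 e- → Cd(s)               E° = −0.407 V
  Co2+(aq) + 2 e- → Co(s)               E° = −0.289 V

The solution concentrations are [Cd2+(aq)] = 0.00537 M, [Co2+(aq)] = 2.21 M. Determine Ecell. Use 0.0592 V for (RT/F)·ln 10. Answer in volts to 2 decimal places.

The Co²⁺/Co couple has the more positive E°, so it is the cathode; Cd²⁺/Cd is the anode.
E°cell = −0.289 − (−0.407) = +0.118 V, with n = 2 electrons transferred.
For the overall reaction Co2+(aq) + Cd(s) → Co(s) + Cd2+(aq), Q = [Cd2+(aq)] / [Co2+(aq)] = 0.00243, giving log Q = −2.614.
Applying E = E° − (RT ln10/nF)·log Q gives +0.118 − (0.0592/2)(−2.614) = +0.20 V.

+0.20 V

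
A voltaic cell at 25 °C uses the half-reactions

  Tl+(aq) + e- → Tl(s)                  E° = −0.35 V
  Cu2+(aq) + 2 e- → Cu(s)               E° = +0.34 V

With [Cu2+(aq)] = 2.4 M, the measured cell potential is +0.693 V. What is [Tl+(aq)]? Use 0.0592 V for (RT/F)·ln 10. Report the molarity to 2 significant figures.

Cu²⁺/Cu is the cathode (higher E°); E°cell = +0.34 − (−0.35) = +0.69 V with n = 2.
Rearranging E = E° − (0.0592/n)·log Q gives log Q = 2(+0.69 − (+0.693))/0.0592 = −0.101.
The balanced reaction is Cu2+(aq) + 2 Tl(s) → Cu(s) + 2 Tl+(aq), so Q = [Tl+(aq)]^2 / [Cu2+(aq)].
Isolating [Tl+(aq)] in Q = 10^{−0.101} yields log [Tl+(aq)] = 0.140, i.e. 1.4 M.

1.4 M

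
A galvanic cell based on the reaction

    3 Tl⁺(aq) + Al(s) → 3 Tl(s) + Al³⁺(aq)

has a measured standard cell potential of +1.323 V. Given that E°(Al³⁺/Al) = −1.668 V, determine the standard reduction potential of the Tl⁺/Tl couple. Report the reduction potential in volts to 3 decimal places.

In the reaction as written the Tl⁺/Tl couple is reduced (cathode) and Al³⁺/Al is oxidized (anode), so E°cell = E°(Tl⁺/Tl) − E°(Al³⁺/Al).
E°(Tl⁺/Tl) = E°cell + E°(anode) = +1.323 + (−1.668) = −0.345 V.

−0.345 V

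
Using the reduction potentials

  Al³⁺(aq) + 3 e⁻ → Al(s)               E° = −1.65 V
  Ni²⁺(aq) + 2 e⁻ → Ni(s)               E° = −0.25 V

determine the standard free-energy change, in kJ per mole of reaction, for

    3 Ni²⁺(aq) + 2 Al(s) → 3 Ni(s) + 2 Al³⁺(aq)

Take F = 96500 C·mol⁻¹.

In the reaction as written Ni²⁺(aq) is reduced, so the Ni²⁺/Ni couple is the cathode and Al³⁺/Al is the anode.
E°cell = −0.25 − (−1.65) = +1.40 V; balancing electrons gives n = 6.
ΔG° = −nFE°cell = −(6)(96500)(+1.40) J/mol = −811 kJ/mol.

−811 kJ/mol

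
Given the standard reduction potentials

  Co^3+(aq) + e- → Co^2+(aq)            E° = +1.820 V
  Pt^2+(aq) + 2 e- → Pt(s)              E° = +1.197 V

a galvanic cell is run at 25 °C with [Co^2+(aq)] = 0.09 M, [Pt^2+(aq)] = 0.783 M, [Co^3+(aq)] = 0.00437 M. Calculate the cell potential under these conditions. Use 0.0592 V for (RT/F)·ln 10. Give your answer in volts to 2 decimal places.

+0.55 V

The Co³⁺/Co²⁺ couple has the more positive E°, so it is the cathode; Pt²⁺/Pt is the anode.
E°cell = E°cat − E°an = +1.820 − (+1.197) = +0.623 V; n = 2.
The balanced reaction is 2 Co^3+(aq) + Pt(s) → 2 Co^2+(aq) + Pt^2+(aq), so Q = ([Co^2+(aq)]^2·[Pt^2+(aq)]) / [Co^3+(aq)]^2 = 332 and log Q = 2.521.
By the Nernst equation, E = +0.623 − (0.0592/2)·(2.521) = +0.55 V.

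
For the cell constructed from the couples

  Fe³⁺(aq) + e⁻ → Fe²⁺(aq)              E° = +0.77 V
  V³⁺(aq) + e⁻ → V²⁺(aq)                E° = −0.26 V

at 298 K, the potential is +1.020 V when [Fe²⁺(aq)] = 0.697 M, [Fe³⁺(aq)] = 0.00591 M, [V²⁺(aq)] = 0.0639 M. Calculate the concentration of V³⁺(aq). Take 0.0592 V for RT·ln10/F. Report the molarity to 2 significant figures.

0.00080 M

Fe³⁺/Fe²⁺ is the cathode (higher E°); E°cell = +0.77 − (−0.26) = +1.03 V with n = 1.
Since E = E° − (0.0592/n)·log Q, log Q = n(E° − E)/0.0592 = 0.169.
The balanced reaction is Fe³⁺(aq) + V²⁺(aq) → Fe²⁺(aq) + V³⁺(aq), so Q = ([Fe²⁺(aq)]·[V³⁺(aq)]) / ([Fe³⁺(aq)]·[V²⁺(aq)]).
Solving for the unknown gives log [V³⁺(aq)] = −3.097, so [V³⁺(aq)] ≈ 0.00080 M.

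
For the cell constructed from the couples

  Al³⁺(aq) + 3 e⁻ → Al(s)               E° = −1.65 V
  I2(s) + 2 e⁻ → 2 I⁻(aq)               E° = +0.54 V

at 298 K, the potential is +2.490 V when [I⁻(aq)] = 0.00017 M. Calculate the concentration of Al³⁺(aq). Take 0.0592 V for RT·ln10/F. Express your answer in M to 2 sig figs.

0.00013 M

The I₂/I⁻ couple has the larger reduction potential, so it is the cathode: E°cell = +0.54 − (−1.65) = +2.19 V and n = 6.
Rearranging E = E° − (0.0592/n)·log Q gives log Q = 6(+2.19 − (+2.490))/0.0592 = −30.405.
For 3 I2(s) + 2 Al(s) → 6 I⁻(aq) + 2 Al³⁺(aq), the reaction quotient is Q = [I⁻(aq)]^6·[Al³⁺(aq)]^2.
Isolating [Al³⁺(aq)] in Q = 10^{−30.405} yields log [Al³⁺(aq)] = −3.894, i.e. 0.00013 M.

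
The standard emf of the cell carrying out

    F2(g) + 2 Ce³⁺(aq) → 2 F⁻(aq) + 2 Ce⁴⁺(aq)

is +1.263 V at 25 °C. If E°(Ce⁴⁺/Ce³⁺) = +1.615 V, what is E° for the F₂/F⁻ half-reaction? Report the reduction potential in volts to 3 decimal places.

+2.878 V

In the reaction as written the F₂/F⁻ couple is reduced (cathode) and Ce⁴⁺/Ce³⁺ is oxidized (anode), so E°cell = E°(F₂/F⁻) − E°(Ce⁴⁺/Ce³⁺).
E°(F₂/F⁻) = E°cell + E°(anode) = +1.263 + (+1.615) = +2.878 V.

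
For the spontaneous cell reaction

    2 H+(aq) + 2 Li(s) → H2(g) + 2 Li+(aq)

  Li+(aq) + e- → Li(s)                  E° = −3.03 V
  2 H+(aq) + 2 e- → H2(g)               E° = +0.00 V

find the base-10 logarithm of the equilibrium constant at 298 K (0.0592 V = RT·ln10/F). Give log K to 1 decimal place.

log K = 102.4

The 2H⁺/H₂ couple is reduced (cathode); E°cell = +0.00 − (−3.03) = +3.03 V with n = 2.
At equilibrium E = 0, so log K = nE°cell / 0.0592 = (2)(+3.03) / 0.0592 = 102.4.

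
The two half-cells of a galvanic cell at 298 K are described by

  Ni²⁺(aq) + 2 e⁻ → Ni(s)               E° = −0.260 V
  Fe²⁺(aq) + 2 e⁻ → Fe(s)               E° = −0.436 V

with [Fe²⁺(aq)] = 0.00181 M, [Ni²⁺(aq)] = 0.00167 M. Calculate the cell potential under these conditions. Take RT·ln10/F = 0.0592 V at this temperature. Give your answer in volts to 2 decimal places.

+0.17 V

Ni²⁺/Ni is reduced (cathode, E° = −0.260 V) and Fe²⁺/Fe is oxidized (anode).
E°cell = −0.260 − (−0.436) = +0.176 V, with n = 2 electrons transferred.
Balancing gives Ni²⁺(aq) + Fe(s) → Ni(s) + Fe²⁺(aq); hence Q = [Fe²⁺(aq)] / [Ni²⁺(aq)] = 1.08 (log Q = 0.035).
Applying E = E° − (RT ln10/nF)·log Q gives +0.176 − (0.0592/2)(0.035) = +0.17 V.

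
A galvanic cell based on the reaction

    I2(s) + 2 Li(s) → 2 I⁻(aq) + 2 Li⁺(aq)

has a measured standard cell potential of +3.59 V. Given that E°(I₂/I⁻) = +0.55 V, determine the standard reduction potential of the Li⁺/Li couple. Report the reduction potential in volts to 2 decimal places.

In the reaction as written the I₂/I⁻ couple is reduced (cathode) and Li⁺/Li is oxidized (anode), so E°cell = E°(I₂/I⁻) − E°(Li⁺/Li).
E°(Li⁺/Li) = E°(cathode) − E°cell = +0.55 − (+3.59) = −3.04 V.

−3.04 V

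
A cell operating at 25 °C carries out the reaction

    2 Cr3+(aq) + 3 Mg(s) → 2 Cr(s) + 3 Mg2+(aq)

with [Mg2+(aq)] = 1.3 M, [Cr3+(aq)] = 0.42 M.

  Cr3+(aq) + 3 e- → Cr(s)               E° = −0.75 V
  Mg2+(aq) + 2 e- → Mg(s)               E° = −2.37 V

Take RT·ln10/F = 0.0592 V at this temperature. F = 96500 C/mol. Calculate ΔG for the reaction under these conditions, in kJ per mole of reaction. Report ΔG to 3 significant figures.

−932 kJ/mol

With Cr³⁺/Cr reduced at the cathode, E°cell = −0.75 − (−2.37) = +1.62 V and n = 6.
Here Q = [Mg2+(aq)]^3 / [Cr3+(aq)]^2 = 12.5 (log Q = 1.095), giving E = +1.62 − (0.0592/6)·(1.095) = +1.6092 V.
Finally ΔG = −nFE = −(6)(96500 C/mol)(+1.6092 V) = −932 kJ/mol.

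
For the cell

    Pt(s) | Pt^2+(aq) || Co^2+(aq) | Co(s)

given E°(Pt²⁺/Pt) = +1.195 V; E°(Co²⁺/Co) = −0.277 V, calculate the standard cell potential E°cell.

−1.472 V

By convention the left-hand electrode in cell notation is the anode (oxidation) and the right-hand electrode is the cathode (reduction).
E°cell = E°(right) − E°(left) = −0.277 − (+1.195) = −1.472 V.
The negative sign shows that, as written, the cell would require an external voltage to drive the reaction.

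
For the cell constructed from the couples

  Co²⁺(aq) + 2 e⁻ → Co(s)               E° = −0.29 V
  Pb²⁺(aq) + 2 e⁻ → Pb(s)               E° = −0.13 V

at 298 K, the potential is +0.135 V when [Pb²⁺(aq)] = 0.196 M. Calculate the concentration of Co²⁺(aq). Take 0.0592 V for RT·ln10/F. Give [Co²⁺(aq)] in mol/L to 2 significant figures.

Pb²⁺/Pb is the cathode (higher E°); E°cell = −0.13 − (−0.29) = +0.16 V with n = 2.
Since E = E° − (0.0592/n)·log Q, log Q = n(E° − E)/0.0592 = 0.845.
For Pb²⁺(aq) + Co(s) → Pb(s) + Co²⁺(aq), the reaction quotient is Q = [Co²⁺(aq)] / [Pb²⁺(aq)].
Isolating [Co²⁺(aq)] in Q = 10^{0.845} yields log [Co²⁺(aq)] = 0.137, i.e. 1.4 M.

1.4 M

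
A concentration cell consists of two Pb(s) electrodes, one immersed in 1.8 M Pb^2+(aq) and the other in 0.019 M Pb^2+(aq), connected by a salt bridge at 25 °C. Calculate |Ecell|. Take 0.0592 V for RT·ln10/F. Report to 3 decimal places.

0.059 V

For a concentration cell E°cell = 0, since both electrodes use the same couple.
The compartment with the higher Pb^2+(aq) concentration (1.8 M) acts as the cathode; ions are reduced there and produced at the dilute (0.019 M) anode.
With n = 2, Ecell = −(0.0592/2)·log([dilute]/[conc]) = −(0.0592/2)·log(0.019/1.8) = +0.059 V.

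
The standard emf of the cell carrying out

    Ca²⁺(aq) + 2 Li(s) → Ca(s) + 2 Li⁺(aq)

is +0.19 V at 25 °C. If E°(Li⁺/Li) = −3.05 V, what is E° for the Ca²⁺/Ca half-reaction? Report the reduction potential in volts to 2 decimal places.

−2.86 V

In the reaction as written the Ca²⁺/Ca couple is reduced (cathode) and Li⁺/Li is oxidized (anode), so E°cell = E°(Ca²⁺/Ca) − E°(Li⁺/Li).
E°(Ca²⁺/Ca) = E°cell + E°(anode) = +0.19 + (−3.05) = −2.86 V.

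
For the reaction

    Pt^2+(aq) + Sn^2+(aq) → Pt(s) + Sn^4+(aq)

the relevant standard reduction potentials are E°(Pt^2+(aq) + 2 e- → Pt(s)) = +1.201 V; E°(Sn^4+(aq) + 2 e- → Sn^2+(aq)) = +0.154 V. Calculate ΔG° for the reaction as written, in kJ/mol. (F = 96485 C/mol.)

−202 kJ/mol

In the reaction as written Pt^2+(aq) is reduced, so the Pt²⁺/Pt couple is the cathode and Sn⁴⁺/Sn²⁺ is the anode.
E°cell = +1.201 − (+0.154) = +1.047 V; balancing electrons gives n = 2.
ΔG° = −nFE°cell = −(2)(96485)(+1.047) J/mol = −202 kJ/mol.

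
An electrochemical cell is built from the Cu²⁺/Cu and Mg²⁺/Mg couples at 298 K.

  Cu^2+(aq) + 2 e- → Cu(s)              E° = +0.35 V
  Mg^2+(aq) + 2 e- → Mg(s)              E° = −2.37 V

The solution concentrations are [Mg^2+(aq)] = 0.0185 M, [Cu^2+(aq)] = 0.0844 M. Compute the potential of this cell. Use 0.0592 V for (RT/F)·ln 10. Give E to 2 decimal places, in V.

The Cu²⁺/Cu couple has the more positive E°, so it is the cathode; Mg²⁺/Mg is the anode.
E°cell = E°cat − E°an = +0.35 − (−2.37) = +2.72 V; n = 2.
The balanced reaction is Cu^2+(aq) + Mg(s) → Cu(s) + Mg^2+(aq), so Q = [Mg^2+(aq)] / [Cu^2+(aq)] = 0.219 and log Q = −0.659.
Applying E = E° − (RT ln10/nF)·log Q gives +2.72 − (0.0592/2)(−0.659) = +2.74 V.

+2.74 V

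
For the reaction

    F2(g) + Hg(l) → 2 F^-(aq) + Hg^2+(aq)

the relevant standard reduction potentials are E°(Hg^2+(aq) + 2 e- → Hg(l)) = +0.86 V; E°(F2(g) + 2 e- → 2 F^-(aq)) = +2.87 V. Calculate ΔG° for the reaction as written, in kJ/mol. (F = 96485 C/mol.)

−388 kJ/mol

In the reaction as written F2(g) is reduced, so the F₂/F⁻ couple is the cathode and Hg²⁺/Hg is the anode.
E°cell = +2.87 − (+0.86) = +2.01 V; balancing electrons gives n = 2.
ΔG° = −nFE°cell = −(2)(96485)(+2.01) J/mol = −388 kJ/mol.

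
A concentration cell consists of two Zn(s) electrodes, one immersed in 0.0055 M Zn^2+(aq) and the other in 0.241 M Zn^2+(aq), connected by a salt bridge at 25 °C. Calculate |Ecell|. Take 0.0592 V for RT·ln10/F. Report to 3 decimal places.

0.049 V

For a concentration cell E°cell = 0, since both electrodes use the same couple.
The compartment with the higher Zn^2+(aq) concentration (0.241 M) acts as the cathode; ions are reduced there and produced at the dilute (0.0055 M) anode.
With n = 2, Ecell = −(0.0592/2)·log([dilute]/[conc]) = −(0.0592/2)·log(0.0055/0.241) = +0.049 V.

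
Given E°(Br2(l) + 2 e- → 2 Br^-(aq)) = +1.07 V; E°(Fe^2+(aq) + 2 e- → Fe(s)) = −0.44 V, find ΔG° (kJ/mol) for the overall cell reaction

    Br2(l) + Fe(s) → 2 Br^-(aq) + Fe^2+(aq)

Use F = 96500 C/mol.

In the reaction as written Br2(l) is reduced, so the Br₂/Br⁻ couple is the cathode and Fe²⁺/Fe is the anode.
E°cell = +1.07 − (−0.44) = +1.51 V; balancing electrons gives n = 2.
ΔG° = −nFE°cell = −(2)(96500)(+1.51) J/mol = −291 kJ/mol.

−291 kJ/mol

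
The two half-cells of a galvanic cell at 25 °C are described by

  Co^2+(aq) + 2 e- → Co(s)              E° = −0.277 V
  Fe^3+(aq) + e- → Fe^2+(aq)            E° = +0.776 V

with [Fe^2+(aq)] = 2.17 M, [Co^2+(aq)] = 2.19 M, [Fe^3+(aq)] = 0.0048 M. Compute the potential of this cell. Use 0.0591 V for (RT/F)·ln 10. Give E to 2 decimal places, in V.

+0.89 V

The Fe³⁺/Fe²⁺ couple has the more positive E°, so it is the cathode; Co²⁺/Co is the anode.
The standard potential is +0.776 − (−0.277) = +1.053 V and the balanced reaction transfers n = 2 electrons.
For the overall reaction 2 Fe^3+(aq) + Co(s) → 2 Fe^2+(aq) + Co^2+(aq), Q = ([Fe^2+(aq)]^2·[Co^2+(aq)]) / [Fe^3+(aq)]^2 = 4.48×10^5, giving log Q = 5.651.
E = E° − (0.0591/n)·log Q = +1.053 − (0.0591/2)(5.651) = +0.89 V.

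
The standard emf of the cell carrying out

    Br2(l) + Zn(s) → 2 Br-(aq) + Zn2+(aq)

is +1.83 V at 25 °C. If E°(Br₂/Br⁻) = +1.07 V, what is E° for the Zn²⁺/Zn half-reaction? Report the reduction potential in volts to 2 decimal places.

−0.76 V

In the reaction as written the Br₂/Br⁻ couple is reduced (cathode) and Zn²⁺/Zn is oxidized (anode), so E°cell = E°(Br₂/Br⁻) − E°(Zn²⁺/Zn).
E°(Zn²⁺/Zn) = E°(cathode) − E°cell = +1.07 − (+1.83) = −0.76 V.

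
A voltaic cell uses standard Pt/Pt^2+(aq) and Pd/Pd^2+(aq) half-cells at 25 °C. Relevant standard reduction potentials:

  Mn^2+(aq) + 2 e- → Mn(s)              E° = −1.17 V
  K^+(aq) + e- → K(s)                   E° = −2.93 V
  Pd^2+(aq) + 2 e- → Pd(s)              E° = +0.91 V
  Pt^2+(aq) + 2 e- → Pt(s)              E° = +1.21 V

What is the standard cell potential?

+0.30 V

Of the two couples in this cell, the one with the more positive reduction potential is reduced at the cathode: here that is Pt²⁺/Pt (+1.21 V); Pd²⁺/Pd (+0.91 V) is the anode.
E°cell = E°(cathode) − E°(anode) = +1.21 − (+0.91) = +0.30 V.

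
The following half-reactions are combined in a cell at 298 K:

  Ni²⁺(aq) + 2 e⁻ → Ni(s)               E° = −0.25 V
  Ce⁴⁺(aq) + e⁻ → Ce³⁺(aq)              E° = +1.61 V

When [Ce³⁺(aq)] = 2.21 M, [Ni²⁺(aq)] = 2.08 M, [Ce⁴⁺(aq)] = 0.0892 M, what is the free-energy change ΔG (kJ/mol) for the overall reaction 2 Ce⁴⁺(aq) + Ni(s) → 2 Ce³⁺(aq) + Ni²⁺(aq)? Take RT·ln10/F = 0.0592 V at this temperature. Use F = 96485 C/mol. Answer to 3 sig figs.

−341 kJ/mol

The standard cell potential is +1.61 − (−0.25) = +1.86 V, with n = 2 electrons in the balanced equation.
Q = ([Ce³⁺(aq)]^2·[Ni²⁺(aq)]) / [Ce⁴⁺(aq)]^2 = 1.28×10^3, so log Q = 3.106 and E = +1.86 − (0.0592/2)(3.106) = +1.7681 V.
ΔG = −nFE = −(2)(96485)(+1.7681) J/mol = −341 kJ/mol.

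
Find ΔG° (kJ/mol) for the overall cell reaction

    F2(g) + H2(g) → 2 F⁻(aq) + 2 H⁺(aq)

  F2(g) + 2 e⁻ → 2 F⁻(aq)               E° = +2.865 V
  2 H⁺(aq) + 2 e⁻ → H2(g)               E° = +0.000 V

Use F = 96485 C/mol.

−553 kJ/mol

In the reaction as written F2(g) is reduced, so the F₂/F⁻ couple is the cathode and 2H⁺/H₂ is the anode.
E°cell = +2.865 − (+0.000) = +2.865 V; balancing electrons gives n = 2.
ΔG° = −nFE°cell = −(2)(96485)(+2.865) J/mol = −553 kJ/mol.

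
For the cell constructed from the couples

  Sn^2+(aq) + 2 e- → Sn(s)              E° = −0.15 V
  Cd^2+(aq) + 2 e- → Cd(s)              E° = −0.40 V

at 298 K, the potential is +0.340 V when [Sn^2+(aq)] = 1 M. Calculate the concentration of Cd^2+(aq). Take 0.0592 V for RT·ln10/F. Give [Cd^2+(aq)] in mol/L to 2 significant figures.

0.00091 M

The Sn²⁺/Sn couple has the larger reduction potential, so it is the cathode: E°cell = −0.15 − (−0.40) = +0.25 V and n = 2.
From the Nernst equation, log Q = n(E° − E)/0.0592 = 2·(+0.25 − (+0.340))/0.0592 = −3.041.
Balancing electrons gives Sn^2+(aq) + Cd(s) → Sn(s) + Cd^2+(aq); thus Q = [Cd^2+(aq)] / [Sn^2+(aq)].
Solving for the unknown gives log [Cd^2+(aq)] = −3.041, so [Cd^2+(aq)] ≈ 0.00091 M.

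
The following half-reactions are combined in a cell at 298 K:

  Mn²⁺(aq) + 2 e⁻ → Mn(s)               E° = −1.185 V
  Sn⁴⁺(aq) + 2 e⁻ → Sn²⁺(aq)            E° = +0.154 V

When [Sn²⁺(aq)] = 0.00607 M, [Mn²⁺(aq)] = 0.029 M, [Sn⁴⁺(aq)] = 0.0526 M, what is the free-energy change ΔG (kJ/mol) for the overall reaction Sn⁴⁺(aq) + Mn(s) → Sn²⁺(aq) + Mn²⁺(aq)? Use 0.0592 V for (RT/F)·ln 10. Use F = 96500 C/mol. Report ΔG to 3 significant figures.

E°cell = +0.154 − (−1.185) = +1.339 V; the balanced reaction transfers n = 2 electrons.
The reaction quotient is ([Sn²⁺(aq)]·[Mn²⁺(aq)]) / [Sn⁴⁺(aq)] = 0.00335; by Nernst, E = +1.339 − (0.0592/2)(−2.475) = +1.4123 V.
ΔG = −nFE = −(2)(96500)(+1.4123) J/mol = −273 kJ/mol.

−273 kJ/mol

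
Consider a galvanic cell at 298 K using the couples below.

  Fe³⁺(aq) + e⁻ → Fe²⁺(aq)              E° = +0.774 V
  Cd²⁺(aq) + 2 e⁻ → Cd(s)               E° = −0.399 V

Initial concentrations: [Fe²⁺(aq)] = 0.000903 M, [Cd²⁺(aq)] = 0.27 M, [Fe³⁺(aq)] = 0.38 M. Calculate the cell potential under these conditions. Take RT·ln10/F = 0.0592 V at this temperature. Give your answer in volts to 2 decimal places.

Since E°(Fe³⁺/Fe²⁺) > E°(Cd²⁺/Cd), Fe³⁺/Fe²⁺ serves as the cathode.
E°cell = E°cat − E°an = +0.774 − (−0.399) = +1.173 V; n = 2.
Balancing gives 2 Fe³⁺(aq) + Cd(s) → 2 Fe²⁺(aq) + Cd²⁺(aq); hence Q = ([Fe²⁺(aq)]^2·[Cd²⁺(aq)]) / [Fe³⁺(aq)]^2 = 1.52×10^−6 (log Q = −5.817).
By the Nernst equation, E = +1.173 − (0.0592/2)·(−5.817) = +1.35 V.

+1.35 V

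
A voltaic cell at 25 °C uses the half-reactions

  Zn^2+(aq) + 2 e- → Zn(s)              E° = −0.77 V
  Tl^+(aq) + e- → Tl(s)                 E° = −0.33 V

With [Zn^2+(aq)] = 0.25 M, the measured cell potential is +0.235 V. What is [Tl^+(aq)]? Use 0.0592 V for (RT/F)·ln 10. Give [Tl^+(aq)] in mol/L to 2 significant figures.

0.00017 M

Tl⁺/Tl is the cathode (higher E°); E°cell = −0.33 − (−0.77) = +0.44 V with n = 2.
Since E = E° − (0.0592/n)·log Q, log Q = n(E° − E)/0.0592 = 6.926.
Balancing electrons gives 2 Tl^+(aq) + Zn(s) → 2 Tl(s) + Zn^2+(aq); thus Q = [Zn^2+(aq)] / [Tl^+(aq)]^2.
Isolating [Tl^+(aq)] in Q = 10^{6.926} yields log [Tl^+(aq)] = −3.764, i.e. 0.00017 M.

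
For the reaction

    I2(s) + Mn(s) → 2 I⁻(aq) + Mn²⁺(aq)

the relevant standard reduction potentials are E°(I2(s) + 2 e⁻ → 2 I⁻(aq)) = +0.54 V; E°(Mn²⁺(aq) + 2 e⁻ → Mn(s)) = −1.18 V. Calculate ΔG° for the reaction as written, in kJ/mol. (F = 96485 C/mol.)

−332 kJ/mol

In the reaction as written I2(s) is reduced, so the I₂/I⁻ couple is the cathode and Mn²⁺/Mn is the anode.
E°cell = +0.54 − (−1.18) = +1.72 V; balancing electrons gives n = 2.
ΔG° = −nFE°cell = −(2)(96485)(+1.72) J/mol = −332 kJ/mol.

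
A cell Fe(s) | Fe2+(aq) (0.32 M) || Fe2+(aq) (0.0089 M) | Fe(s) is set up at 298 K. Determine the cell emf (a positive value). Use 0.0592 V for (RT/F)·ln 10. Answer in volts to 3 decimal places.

0.046 V

For a concentration cell E°cell = 0, since both electrodes use the same couple.
The compartment with the higher Fe2+(aq) concentration (0.32 M) acts as the cathode; ions are reduced there and produced at the dilute (0.0089 M) anode.
With n = 2, Ecell = −(0.0592/2)·log([dilute]/[conc]) = −(0.0592/2)·log(0.0089/0.32) = +0.046 V.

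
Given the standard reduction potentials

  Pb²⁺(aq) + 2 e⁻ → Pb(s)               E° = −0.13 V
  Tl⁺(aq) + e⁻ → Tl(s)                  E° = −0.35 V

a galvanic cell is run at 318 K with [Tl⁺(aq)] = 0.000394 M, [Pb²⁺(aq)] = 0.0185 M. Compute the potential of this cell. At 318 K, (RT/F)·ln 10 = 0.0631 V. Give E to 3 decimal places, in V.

The Pb²⁺/Pb couple has the more positive E°, so it is the cathode; Tl⁺/Tl is the anode.
E°cell = −0.13 − (−0.35) = +0.22 V, with n = 2 electrons transferred.
For the overall reaction Pb²⁺(aq) + 2 Tl(s) → Pb(s) + 2 Tl⁺(aq), Q = [Tl⁺(aq)]^2 / [Pb²⁺(aq)] = 8.39×10^−6, giving log Q = −5.076.
Applying E = E° − (RT ln10/nF)·log Q gives +0.22 − (0.0631/2)(−5.076) = +0.380 V.

+0.380 V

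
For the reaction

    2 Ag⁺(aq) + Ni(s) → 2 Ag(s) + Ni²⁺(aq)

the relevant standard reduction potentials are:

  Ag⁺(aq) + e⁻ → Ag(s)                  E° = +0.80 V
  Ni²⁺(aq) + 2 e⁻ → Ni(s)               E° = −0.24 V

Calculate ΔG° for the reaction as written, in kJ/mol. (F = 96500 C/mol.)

In the reaction as written Ag⁺(aq) is reduced, so the Ag⁺/Ag couple is the cathode and Ni²⁺/Ni is the anode.
E°cell = +0.80 − (−0.24) = +1.04 V; balancing electrons gives n = 2.
ΔG° = −nFE°cell = −(2)(96500)(+1.04) J/mol = −201 kJ/mol.

−201 kJ/mol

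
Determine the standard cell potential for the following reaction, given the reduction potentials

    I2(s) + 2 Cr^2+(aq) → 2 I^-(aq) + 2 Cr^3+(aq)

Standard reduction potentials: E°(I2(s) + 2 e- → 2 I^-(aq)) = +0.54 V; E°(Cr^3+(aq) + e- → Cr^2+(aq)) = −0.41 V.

+0.95 V

I2(s) gains electrons, so the I₂/I⁻ couple is the cathode; the Cr³⁺/Cr²⁺ couple is the anode.
E°cell = E°(cathode) − E°(anode) = +0.54 − (−0.41) = +0.95 V.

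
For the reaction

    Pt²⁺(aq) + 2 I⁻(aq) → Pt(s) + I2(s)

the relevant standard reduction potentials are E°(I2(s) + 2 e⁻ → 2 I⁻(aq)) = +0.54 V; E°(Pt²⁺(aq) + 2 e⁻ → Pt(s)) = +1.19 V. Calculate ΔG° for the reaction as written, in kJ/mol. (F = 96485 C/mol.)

−125 kJ/mol

In the reaction as written Pt²⁺(aq) is reduced, so the Pt²⁺/Pt couple is the cathode and I₂/I⁻ is the anode.
E°cell = +1.19 − (+0.54) = +0.65 V; balancing electrons gives n = 2.
ΔG° = −nFE°cell = −(2)(96485)(+0.65) J/mol = −125 kJ/mol.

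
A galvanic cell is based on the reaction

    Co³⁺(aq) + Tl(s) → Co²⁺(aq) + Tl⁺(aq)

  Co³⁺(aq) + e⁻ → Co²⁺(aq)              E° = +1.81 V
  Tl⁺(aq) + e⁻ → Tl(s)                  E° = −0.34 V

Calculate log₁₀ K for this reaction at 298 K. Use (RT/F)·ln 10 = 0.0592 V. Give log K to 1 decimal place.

The Co³⁺/Co²⁺ couple is reduced (cathode); E°cell = +1.81 − (−0.34) = +2.15 V with n = 1.
At equilibrium E = 0, so log K = nE°cell / 0.0592 = (1)(+2.15) / 0.0592 = 36.3.

log K = 36.3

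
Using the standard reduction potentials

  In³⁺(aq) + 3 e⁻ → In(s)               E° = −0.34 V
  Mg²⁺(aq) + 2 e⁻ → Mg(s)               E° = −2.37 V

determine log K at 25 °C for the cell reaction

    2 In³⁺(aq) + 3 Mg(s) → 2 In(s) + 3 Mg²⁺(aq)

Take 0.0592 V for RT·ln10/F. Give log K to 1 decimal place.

The In³⁺/In couple is reduced (cathode); E°cell = −0.34 − (−2.37) = +2.03 V with n = 6.
At equilibrium E = 0, so log K = nE°cell / 0.0592 = (6)(+2.03) / 0.0592 = 205.7.

log K = 205.7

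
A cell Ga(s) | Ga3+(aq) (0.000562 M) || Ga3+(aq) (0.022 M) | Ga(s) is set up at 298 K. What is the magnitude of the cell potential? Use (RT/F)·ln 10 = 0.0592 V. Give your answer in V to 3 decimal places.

0.031 V

For a concentration cell E°cell = 0, since both electrodes use the same couple.
The compartment with the higher Ga3+(aq) concentration (0.022 M) acts as the cathode; ions are reduced there and produced at the dilute (0.000562 M) anode.
With n = 3, Ecell = −(0.0592/3)·log([dilute]/[conc]) = −(0.0592/3)·log(0.000562/0.022) = +0.031 V.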